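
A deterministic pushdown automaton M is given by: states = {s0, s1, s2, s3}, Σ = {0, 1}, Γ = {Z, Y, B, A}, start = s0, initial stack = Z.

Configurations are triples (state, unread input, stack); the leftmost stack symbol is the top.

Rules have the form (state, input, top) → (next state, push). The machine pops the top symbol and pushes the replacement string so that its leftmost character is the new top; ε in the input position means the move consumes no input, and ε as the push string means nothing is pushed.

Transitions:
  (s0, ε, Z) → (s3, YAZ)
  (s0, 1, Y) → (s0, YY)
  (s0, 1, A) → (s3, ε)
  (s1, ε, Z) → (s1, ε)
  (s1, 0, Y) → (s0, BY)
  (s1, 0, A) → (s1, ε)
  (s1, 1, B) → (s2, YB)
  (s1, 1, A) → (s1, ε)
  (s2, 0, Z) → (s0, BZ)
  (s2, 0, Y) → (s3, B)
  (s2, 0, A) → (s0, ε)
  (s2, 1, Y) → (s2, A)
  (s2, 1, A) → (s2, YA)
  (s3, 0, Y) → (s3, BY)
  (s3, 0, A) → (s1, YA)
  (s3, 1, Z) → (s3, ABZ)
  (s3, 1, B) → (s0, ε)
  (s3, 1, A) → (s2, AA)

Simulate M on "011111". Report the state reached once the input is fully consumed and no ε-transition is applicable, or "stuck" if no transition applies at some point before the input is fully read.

s0

(s0, 011111, Z)
  ε-move, top Z: go to s3, push YAZ → (s3, 011111, YAZ)
  read 0, top Y: go to s3, push BY → (s3, 11111, BYAZ)
  read 1, top B: go to s0, push ε → (s0, 1111, YAZ)
  read 1, top Y: go to s0, push YY → (s0, 111, YYAZ)
  read 1, top Y: go to s0, push YY → (s0, 11, YYYAZ)
  read 1, top Y: go to s0, push YY → (s0, 1, YYYYAZ)
  read 1, top Y: go to s0, push YY → (s0, ε, YYYYYAZ)
All input consumed; M is in state s0.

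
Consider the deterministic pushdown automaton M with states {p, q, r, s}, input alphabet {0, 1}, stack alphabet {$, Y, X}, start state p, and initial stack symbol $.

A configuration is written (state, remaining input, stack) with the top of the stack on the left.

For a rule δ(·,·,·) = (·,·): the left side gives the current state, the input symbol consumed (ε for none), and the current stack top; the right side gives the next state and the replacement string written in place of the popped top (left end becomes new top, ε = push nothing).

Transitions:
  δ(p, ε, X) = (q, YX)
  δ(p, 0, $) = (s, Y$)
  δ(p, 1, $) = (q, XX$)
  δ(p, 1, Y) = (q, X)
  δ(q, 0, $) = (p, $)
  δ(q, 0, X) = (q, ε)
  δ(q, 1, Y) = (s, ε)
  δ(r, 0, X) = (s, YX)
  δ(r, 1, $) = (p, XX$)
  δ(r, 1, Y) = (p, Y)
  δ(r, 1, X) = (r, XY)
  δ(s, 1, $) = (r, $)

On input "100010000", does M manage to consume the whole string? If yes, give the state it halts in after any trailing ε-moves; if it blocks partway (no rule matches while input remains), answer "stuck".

s

(p, 100010000, $)
  read 1, top $: go to q, push XX$ → (q, 00010000, XX$)
  read 0, top X: go to q, push ε → (q, 0010000, X$)
  read 0, top X: go to q, push ε → (q, 010000, $)
  read 0, top $: go to p, push $ → (p, 10000, $)
  read 1, top $: go to q, push XX$ → (q, 0000, XX$)
  read 0, top X: go to q, push ε → (q, 000, X$)
  read 0, top X: go to q, push ε → (q, 00, $)
  read 0, top $: go to p, push $ → (p, 0, $)
  read 0, top $: go to s, push Y$ → (s, ε, Y$)
All input consumed; M is in state s.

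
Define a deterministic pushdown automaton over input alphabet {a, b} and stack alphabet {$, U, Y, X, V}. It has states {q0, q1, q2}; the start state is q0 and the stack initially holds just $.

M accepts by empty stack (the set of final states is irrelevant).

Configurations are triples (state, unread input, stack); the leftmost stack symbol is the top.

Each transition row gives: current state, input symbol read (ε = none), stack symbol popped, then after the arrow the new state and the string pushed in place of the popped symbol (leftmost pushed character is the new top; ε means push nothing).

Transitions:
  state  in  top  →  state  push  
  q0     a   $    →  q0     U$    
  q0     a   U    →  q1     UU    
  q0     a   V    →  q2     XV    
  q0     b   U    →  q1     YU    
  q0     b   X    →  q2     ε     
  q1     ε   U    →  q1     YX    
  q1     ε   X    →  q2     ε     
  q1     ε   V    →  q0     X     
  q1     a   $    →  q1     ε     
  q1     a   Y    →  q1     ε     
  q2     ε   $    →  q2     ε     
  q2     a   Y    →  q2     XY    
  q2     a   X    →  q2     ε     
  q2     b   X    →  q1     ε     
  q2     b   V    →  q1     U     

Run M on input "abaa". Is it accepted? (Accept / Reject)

(q0, abaa, $)
  read a, top $: go to q0, push U$ → (q0, baa, U$)
  read b, top U: go to q1, push YU → (q1, aa, YU$)
  read a, top Y: go to q1, push ε → (q1, a, U$)
  ε-move, top U: go to q1, push YX → (q1, a, YX$)
  read a, top Y: go to q1, push ε → (q1, ε, X$)
  ε-move, top X: go to q2, push ε → (q2, ε, $)
  ε-move, top $: go to q2, push ε → (q2, ε, ε)
All input consumed and the stack is empty.

Accept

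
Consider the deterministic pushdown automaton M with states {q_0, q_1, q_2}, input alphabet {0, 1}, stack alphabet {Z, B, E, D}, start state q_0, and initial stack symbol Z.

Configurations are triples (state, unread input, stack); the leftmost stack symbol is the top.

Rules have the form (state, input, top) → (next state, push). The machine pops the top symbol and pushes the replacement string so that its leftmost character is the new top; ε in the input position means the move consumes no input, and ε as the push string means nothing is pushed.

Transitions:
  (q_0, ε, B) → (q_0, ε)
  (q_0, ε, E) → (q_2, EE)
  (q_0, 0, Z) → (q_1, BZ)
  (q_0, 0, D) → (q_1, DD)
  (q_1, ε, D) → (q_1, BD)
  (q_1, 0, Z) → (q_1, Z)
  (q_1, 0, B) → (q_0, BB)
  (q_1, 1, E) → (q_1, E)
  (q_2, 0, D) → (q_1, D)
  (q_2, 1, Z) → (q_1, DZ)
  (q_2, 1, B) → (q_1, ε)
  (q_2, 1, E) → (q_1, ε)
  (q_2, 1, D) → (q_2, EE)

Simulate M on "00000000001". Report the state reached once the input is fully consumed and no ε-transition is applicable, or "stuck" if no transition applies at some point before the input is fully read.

(q_0, 00000000001, Z)
  read 0, top Z: go to q_1, push BZ → (q_1, 0000000001, BZ)
  read 0, top B: go to q_0, push BB → (q_0, 000000001, BBZ)
  ε-move, top B: go to q_0, push ε → (q_0, 000000001, BZ)
  ε-move, top B: go to q_0, push ε → (q_0, 000000001, Z)
  read 0, top Z: go to q_1, push BZ → (q_1, 00000001, BZ)
  read 0, top B: go to q_0, push BB → (q_0, 0000001, BBZ)
  ε-move, top B: go to q_0, push ε → (q_0, 0000001, BZ)
  ε-move, top B: go to q_0, push ε → (q_0, 0000001, Z)
  read 0, top Z: go to q_1, push BZ → (q_1, 000001, BZ)
  read 0, top B: go to q_0, push BB → (q_0, 00001, BBZ)
  ε-move, top B: go to q_0, push ε → (q_0, 00001, BZ)
  ε-move, top B: go to q_0, push ε → (q_0, 00001, Z)
  read 0, top Z: go to q_1, push BZ → (q_1, 0001, BZ)
  read 0, top B: go to q_0, push BB → (q_0, 001, BBZ)
  ε-move, top B: go to q_0, push ε → (q_0, 001, BZ)
  ε-move, top B: go to q_0, push ε → (q_0, 001, Z)
  read 0, top Z: go to q_1, push BZ → (q_1, 01, BZ)
  read 0, top B: go to q_0, push BB → (q_0, 1, BBZ)
  ε-move, top B: go to q_0, push ε → (q_0, 1, BZ)
  ε-move, top B: go to q_0, push ε → (q_0, 1, Z)
No transition for (q_0, 1, top Z); M blocks with input 1 remaining.

stuck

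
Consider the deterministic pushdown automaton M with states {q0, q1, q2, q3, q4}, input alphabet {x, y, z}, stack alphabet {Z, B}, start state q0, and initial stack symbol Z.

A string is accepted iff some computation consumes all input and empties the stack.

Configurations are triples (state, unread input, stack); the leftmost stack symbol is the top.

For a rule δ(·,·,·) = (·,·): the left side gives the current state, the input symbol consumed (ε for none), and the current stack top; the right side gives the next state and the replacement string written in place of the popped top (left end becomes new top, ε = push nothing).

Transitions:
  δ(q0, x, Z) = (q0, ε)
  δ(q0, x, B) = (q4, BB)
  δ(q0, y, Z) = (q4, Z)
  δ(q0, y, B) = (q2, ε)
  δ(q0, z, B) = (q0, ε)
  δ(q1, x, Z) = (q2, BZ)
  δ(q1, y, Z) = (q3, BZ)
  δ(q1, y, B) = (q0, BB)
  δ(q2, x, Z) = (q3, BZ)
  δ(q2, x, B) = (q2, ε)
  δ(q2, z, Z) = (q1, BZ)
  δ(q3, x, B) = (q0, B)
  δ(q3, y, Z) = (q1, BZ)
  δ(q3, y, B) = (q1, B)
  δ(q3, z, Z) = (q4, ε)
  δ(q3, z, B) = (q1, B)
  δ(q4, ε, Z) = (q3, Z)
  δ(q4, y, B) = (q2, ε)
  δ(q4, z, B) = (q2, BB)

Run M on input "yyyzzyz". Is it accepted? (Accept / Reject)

Accept

(q0, yyyzzyz, Z)
  read y, top Z: go to q4, push Z → (q4, yyzzyz, Z)
  ε-move, top Z: go to q3, push Z → (q3, yyzzyz, Z)
  read y, top Z: go to q1, push BZ → (q1, yzzyz, BZ)
  read y, top B: go to q0, push BB → (q0, zzyz, BBZ)
  read z, top B: go to q0, push ε → (q0, zyz, BZ)
  read z, top B: go to q0, push ε → (q0, yz, Z)
  read y, top Z: go to q4, push Z → (q4, z, Z)
  ε-move, top Z: go to q3, push Z → (q3, z, Z)
  read z, top Z: go to q4, push ε → (q4, ε, ε)
All input consumed and the stack is empty.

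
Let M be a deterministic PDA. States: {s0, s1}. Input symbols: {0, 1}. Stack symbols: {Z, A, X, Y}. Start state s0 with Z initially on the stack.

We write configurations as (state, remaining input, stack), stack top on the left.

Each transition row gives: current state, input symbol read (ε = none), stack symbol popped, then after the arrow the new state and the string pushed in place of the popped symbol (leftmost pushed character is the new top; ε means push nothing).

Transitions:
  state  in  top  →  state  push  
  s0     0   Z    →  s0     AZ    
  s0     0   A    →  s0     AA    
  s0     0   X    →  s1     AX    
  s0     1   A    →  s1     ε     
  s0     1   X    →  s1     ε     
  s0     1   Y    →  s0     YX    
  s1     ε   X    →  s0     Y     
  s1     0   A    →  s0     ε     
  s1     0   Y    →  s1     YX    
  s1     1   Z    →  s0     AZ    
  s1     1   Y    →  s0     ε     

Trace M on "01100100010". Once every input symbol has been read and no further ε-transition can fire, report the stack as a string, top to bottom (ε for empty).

(s0, 01100100010, Z)
  read 0, top Z: go to s0, push AZ → (s0, 1100100010, AZ)
  read 1, top A: go to s1, push ε → (s1, 100100010, Z)
  read 1, top Z: go to s0, push AZ → (s0, 00100010, AZ)
  read 0, top A: go to s0, push AA → (s0, 0100010, AAZ)
  read 0, top A: go to s0, push AA → (s0, 100010, AAAZ)
  read 1, top A: go to s1, push ε → (s1, 00010, AAZ)
  read 0, top A: go to s0, push ε → (s0, 0010, AZ)
  read 0, top A: go to s0, push AA → (s0, 010, AAZ)
  read 0, top A: go to s0, push AA → (s0, 10, AAAZ)
  read 1, top A: go to s1, push ε → (s1, 0, AAZ)
  read 0, top A: go to s0, push ε → (s0, ε, AZ)
All input consumed in state s0 with stack AZ.

AZ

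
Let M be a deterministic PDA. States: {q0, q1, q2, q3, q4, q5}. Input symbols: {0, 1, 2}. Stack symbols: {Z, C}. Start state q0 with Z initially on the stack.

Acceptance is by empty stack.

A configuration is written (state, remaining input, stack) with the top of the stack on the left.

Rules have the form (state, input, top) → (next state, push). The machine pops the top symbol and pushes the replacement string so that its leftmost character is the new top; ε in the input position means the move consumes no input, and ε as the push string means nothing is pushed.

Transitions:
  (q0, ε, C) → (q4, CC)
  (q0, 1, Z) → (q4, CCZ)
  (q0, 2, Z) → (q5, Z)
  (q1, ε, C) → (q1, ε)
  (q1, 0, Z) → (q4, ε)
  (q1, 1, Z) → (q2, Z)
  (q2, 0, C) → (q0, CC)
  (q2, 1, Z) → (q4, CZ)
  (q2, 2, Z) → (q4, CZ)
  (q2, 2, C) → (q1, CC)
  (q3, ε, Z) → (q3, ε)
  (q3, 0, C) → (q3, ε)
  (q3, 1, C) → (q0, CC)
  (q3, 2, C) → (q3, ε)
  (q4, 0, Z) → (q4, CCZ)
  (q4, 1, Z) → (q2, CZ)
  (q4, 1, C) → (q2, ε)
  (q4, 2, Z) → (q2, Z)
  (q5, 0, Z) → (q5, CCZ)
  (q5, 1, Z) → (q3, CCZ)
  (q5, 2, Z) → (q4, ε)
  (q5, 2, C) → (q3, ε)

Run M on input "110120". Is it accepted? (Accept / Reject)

(q0, 110120, Z) ⊢ (q4, 10120, CCZ) ⊢ (q2, 0120, CZ) ⊢ (q0, 120, CCZ) ⊢ (q4, 120, CCCZ) ⊢ (q2, 20, CCZ) ⊢ (q1, 0, CCCZ) ⊢ (q1, 0, CCZ) ⊢ (q1, 0, CZ) ⊢ (q1, 0, Z) ⊢ (q4, ε, ε)
All input consumed and the stack is empty.

Accept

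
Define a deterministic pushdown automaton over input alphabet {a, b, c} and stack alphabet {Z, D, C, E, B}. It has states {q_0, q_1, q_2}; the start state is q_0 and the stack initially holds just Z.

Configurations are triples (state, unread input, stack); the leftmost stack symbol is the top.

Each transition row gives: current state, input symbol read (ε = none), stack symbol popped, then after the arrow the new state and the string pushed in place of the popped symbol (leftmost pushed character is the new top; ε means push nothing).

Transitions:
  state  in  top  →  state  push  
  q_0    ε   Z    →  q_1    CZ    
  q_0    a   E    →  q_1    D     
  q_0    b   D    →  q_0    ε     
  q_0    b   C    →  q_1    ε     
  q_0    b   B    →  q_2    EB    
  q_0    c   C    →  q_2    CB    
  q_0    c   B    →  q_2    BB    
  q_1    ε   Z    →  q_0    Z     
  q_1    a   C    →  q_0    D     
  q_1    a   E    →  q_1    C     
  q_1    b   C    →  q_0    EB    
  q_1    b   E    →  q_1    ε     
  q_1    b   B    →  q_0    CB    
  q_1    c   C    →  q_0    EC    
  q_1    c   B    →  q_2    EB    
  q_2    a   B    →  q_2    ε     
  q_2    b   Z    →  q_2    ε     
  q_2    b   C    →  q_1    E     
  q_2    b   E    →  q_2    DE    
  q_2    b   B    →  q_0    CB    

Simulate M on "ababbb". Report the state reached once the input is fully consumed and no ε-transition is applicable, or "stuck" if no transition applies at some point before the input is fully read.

stuck

(q_0, ababbb, Z)
  ε-move, top Z: go to q_1, push CZ → (q_1, ababbb, CZ)
  read a, top C: go to q_0, push D → (q_0, babbb, DZ)
  read b, top D: go to q_0, push ε → (q_0, abbb, Z)
  ε-move, top Z: go to q_1, push CZ → (q_1, abbb, CZ)
  read a, top C: go to q_0, push D → (q_0, bbb, DZ)
  read b, top D: go to q_0, push ε → (q_0, bb, Z)
  ε-move, top Z: go to q_1, push CZ → (q_1, bb, CZ)
  read b, top C: go to q_0, push EB → (q_0, b, EBZ)
No transition for (q_0, b, top E); M blocks with input b remaining.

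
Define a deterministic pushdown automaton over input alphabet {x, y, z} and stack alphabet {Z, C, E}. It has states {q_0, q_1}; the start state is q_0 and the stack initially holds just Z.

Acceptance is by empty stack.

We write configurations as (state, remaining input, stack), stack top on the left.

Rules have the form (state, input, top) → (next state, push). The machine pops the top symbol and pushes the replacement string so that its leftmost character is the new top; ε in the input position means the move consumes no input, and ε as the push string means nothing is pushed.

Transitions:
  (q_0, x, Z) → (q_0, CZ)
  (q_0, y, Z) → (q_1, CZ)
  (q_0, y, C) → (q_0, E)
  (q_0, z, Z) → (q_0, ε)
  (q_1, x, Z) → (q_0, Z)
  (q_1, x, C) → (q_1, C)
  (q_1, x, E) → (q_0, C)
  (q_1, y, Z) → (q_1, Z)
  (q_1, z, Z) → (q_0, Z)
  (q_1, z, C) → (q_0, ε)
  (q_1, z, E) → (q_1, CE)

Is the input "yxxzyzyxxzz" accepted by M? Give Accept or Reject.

(q_0, yxxzyzyxxzz, Z)
  read y, top Z: go to q_1, push CZ → (q_1, xxzyzyxxzz, CZ)
  read x, top C: go to q_1, push C → (q_1, xzyzyxxzz, CZ)
  read x, top C: go to q_1, push C → (q_1, zyzyxxzz, CZ)
  read z, top C: go to q_0, push ε → (q_0, yzyxxzz, Z)
  read y, top Z: go to q_1, push CZ → (q_1, zyxxzz, CZ)
  read z, top C: go to q_0, push ε → (q_0, yxxzz, Z)
  read y, top Z: go to q_1, push CZ → (q_1, xxzz, CZ)
  read x, top C: go to q_1, push C → (q_1, xzz, CZ)
  read x, top C: go to q_1, push C → (q_1, zz, CZ)
  read z, top C: go to q_0, push ε → (q_0, z, Z)
  read z, top Z: go to q_0, push ε → (q_0, ε, ε)
All input consumed and the stack is empty.

Accept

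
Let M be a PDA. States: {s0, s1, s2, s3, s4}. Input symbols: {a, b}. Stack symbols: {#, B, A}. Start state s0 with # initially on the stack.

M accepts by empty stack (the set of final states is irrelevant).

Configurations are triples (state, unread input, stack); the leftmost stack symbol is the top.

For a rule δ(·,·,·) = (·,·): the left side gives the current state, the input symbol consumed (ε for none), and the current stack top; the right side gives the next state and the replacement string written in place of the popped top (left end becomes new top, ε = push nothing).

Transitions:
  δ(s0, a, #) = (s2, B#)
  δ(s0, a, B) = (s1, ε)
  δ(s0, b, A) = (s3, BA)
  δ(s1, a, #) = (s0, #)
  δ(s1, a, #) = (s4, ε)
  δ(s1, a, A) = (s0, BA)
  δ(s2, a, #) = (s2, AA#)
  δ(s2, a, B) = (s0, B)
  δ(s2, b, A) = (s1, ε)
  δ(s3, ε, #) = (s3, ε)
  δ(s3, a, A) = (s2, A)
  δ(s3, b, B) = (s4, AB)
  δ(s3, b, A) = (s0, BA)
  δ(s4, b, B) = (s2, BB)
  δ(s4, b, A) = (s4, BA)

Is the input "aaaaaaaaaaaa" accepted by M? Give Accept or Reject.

One accepting computation: (s0, aaaaaaaaaaaa, #) ⊢ (s2, aaaaaaaaaaa, B#) ⊢ (s0, aaaaaaaaaa, B#) ⊢ (s1, aaaaaaaaa, #) ⊢ (s0, aaaaaaaa, #) ⊢ (s2, aaaaaaa, B#) ⊢ (s0, aaaaaa, B#) ⊢ (s1, aaaaa, #) ⊢ (s0, aaaa, #) ⊢ (s2, aaa, B#) ⊢ (s0, aa, B#) ⊢ (s1, a, #) ⊢ (s4, ε, ε)
All input consumed and the stack is empty.

Accept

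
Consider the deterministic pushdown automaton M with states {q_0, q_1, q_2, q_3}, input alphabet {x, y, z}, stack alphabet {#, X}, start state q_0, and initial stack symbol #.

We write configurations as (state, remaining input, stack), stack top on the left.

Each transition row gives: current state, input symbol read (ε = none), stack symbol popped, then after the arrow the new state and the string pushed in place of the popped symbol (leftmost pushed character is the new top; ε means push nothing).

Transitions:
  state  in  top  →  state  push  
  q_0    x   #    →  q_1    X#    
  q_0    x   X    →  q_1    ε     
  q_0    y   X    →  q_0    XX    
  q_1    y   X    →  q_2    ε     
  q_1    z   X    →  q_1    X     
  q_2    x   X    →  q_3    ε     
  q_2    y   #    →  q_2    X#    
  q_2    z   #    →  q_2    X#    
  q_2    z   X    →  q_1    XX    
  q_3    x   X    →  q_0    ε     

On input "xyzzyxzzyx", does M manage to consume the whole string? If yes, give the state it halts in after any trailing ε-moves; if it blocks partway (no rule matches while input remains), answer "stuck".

stuck

(q_0, xyzzyxzzyx, #) ⊢ (q_1, yzzyxzzyx, X#) ⊢ (q_2, zzyxzzyx, #) ⊢ (q_2, zyxzzyx, X#) ⊢ (q_1, yxzzyx, XX#) ⊢ (q_2, xzzyx, X#) ⊢ (q_3, zzyx, #)
No transition for (q_3, z, top #); M blocks with input zzyx remaining.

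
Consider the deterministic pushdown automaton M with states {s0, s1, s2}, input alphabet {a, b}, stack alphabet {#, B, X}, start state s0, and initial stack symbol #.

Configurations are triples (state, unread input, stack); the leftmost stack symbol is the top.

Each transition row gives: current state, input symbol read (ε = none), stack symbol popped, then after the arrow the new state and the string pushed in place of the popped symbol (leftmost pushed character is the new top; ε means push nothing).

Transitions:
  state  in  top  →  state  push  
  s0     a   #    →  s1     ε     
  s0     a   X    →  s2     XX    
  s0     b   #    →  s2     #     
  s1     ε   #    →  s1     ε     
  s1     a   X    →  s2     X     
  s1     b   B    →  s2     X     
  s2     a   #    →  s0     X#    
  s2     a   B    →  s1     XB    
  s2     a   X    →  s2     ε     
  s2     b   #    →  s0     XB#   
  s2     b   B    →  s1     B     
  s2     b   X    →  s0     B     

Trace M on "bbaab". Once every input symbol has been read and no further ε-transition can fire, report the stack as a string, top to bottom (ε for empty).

(s0, bbaab, #) ⊢ (s2, baab, #) ⊢ (s0, aab, XB#) ⊢ (s2, ab, XXB#) ⊢ (s2, b, XB#) ⊢ (s0, ε, BB#)
All input consumed in state s0 with stack BB#.

BB#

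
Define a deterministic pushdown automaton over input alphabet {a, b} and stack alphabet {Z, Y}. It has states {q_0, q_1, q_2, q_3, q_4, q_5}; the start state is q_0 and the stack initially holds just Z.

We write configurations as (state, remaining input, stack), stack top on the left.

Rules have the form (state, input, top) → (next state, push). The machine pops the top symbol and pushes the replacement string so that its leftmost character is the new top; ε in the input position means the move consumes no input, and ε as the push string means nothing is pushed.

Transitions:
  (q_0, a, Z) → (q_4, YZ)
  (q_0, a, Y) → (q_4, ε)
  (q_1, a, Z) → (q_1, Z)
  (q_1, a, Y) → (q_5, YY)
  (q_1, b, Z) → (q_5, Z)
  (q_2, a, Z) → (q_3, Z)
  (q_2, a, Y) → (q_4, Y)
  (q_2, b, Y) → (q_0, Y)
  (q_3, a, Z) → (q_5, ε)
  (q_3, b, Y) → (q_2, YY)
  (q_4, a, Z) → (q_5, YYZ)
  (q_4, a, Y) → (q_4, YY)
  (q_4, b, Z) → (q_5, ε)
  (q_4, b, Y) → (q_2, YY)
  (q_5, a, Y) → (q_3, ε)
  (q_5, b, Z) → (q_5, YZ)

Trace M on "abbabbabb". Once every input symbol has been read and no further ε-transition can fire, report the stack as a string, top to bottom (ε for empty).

(q_0, abbabbabb, Z)
  read a, top Z: go to q_4, push YZ → (q_4, bbabbabb, YZ)
  read b, top Y: go to q_2, push YY → (q_2, babbabb, YYZ)
  read b, top Y: go to q_0, push Y → (q_0, abbabb, YYZ)
  read a, top Y: go to q_4, push ε → (q_4, bbabb, YZ)
  read b, top Y: go to q_2, push YY → (q_2, babb, YYZ)
  read b, top Y: go to q_0, push Y → (q_0, abb, YYZ)
  read a, top Y: go to q_4, push ε → (q_4, bb, YZ)
  read b, top Y: go to q_2, push YY → (q_2, b, YYZ)
  read b, top Y: go to q_0, push Y → (q_0, ε, YYZ)
All input consumed in state q_0 with stack YYZ.

YYZ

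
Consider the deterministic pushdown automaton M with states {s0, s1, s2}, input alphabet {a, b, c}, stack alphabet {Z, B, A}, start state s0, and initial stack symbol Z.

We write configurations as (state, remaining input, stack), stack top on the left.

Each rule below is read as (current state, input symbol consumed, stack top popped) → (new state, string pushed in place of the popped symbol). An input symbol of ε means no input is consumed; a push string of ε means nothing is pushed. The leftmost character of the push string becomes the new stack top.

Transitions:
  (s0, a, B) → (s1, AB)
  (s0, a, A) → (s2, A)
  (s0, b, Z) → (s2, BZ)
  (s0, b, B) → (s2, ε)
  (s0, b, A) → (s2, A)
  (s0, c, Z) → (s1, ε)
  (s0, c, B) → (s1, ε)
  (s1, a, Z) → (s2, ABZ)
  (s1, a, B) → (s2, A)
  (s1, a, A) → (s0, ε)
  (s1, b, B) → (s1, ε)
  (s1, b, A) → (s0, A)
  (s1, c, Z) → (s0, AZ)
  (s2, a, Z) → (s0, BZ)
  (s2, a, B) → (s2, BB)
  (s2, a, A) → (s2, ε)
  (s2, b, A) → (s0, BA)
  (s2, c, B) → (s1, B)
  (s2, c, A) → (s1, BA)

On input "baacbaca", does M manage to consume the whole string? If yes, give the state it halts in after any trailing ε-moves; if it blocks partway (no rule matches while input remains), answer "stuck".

(s0, baacbaca, Z) ⊢ (s2, aacbaca, BZ) ⊢ (s2, acbaca, BBZ) ⊢ (s2, cbaca, BBBZ) ⊢ (s1, baca, BBBZ) ⊢ (s1, aca, BBZ) ⊢ (s2, ca, ABZ) ⊢ (s1, a, BABZ) ⊢ (s2, ε, AABZ)
All input consumed; M is in state s2.

s2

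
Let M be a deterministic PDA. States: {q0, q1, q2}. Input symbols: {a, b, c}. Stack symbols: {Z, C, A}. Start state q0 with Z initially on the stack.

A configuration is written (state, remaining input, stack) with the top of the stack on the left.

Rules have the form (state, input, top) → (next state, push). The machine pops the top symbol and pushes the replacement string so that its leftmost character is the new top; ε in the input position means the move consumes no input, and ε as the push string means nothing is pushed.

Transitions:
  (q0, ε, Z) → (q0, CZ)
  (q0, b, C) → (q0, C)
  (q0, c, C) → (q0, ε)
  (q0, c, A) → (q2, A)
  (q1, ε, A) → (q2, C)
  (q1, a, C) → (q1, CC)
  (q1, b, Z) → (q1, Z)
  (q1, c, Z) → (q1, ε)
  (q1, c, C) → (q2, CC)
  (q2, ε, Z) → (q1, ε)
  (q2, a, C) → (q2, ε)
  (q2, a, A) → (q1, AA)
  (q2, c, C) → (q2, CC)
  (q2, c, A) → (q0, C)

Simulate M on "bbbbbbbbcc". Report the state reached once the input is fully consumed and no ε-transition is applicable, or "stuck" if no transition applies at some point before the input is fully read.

q0

(q0, bbbbbbbbcc, Z)
  ε-move, top Z: go to q0, push CZ → (q0, bbbbbbbbcc, CZ)
  read b, top C: go to q0, push C → (q0, bbbbbbbcc, CZ)
  read b, top C: go to q0, push C → (q0, bbbbbbcc, CZ)
  read b, top C: go to q0, push C → (q0, bbbbbcc, CZ)
  read b, top C: go to q0, push C → (q0, bbbbcc, CZ)
  read b, top C: go to q0, push C → (q0, bbbcc, CZ)
  read b, top C: go to q0, push C → (q0, bbcc, CZ)
  read b, top C: go to q0, push C → (q0, bcc, CZ)
  read b, top C: go to q0, push C → (q0, cc, CZ)
  read c, top C: go to q0, push ε → (q0, c, Z)
  ε-move, top Z: go to q0, push CZ → (q0, c, CZ)
  read c, top C: go to q0, push ε → (q0, ε, Z)
  ε-move, top Z: go to q0, push CZ → (q0, ε, CZ)
All input consumed; M is in state q0.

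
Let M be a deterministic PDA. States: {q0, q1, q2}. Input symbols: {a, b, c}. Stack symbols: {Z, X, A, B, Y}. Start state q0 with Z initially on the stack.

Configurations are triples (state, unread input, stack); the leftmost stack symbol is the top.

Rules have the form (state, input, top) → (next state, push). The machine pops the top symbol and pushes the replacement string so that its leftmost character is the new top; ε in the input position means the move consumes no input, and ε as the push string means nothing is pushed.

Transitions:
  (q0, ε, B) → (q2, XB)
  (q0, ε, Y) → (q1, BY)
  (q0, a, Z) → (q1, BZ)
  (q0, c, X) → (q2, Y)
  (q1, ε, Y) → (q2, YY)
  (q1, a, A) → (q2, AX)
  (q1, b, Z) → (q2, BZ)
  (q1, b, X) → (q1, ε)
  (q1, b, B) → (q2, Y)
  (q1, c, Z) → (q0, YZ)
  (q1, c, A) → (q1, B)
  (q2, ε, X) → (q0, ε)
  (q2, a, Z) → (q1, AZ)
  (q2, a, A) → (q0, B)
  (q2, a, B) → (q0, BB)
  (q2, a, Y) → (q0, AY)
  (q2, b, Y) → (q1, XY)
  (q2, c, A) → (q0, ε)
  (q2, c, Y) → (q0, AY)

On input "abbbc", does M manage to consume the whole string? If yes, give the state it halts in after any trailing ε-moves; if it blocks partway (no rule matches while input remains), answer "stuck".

(q0, abbbc, Z)
  read a, top Z: go to q1, push BZ → (q1, bbbc, BZ)
  read b, top B: go to q2, push Y → (q2, bbc, YZ)
  read b, top Y: go to q1, push XY → (q1, bc, XYZ)
  read b, top X: go to q1, push ε → (q1, c, YZ)
  ε-move, top Y: go to q2, push YY → (q2, c, YYZ)
  read c, top Y: go to q0, push AY → (q0, ε, AYYZ)
All input consumed; M is in state q0.

q0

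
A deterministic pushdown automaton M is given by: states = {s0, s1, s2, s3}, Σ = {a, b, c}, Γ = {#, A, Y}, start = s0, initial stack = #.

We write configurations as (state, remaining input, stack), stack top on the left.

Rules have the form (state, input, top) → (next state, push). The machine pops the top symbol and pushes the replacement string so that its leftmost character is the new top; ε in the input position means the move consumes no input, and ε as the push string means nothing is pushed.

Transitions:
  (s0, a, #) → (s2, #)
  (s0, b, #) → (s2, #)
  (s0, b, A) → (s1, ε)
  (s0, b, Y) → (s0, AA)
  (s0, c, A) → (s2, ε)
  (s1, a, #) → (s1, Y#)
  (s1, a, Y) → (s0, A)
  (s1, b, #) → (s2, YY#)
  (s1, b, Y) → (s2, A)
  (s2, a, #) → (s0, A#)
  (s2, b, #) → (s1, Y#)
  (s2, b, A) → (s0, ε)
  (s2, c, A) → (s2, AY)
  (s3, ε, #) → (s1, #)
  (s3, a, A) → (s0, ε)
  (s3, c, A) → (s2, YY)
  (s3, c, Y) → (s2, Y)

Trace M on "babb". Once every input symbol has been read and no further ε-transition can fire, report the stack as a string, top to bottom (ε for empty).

(s0, babb, #)
  read b, top #: go to s2, push # → (s2, abb, #)
  read a, top #: go to s0, push A# → (s0, bb, A#)
  read b, top A: go to s1, push ε → (s1, b, #)
  read b, top #: go to s2, push YY# → (s2, ε, YY#)
All input consumed in state s2 with stack YY#.

YY#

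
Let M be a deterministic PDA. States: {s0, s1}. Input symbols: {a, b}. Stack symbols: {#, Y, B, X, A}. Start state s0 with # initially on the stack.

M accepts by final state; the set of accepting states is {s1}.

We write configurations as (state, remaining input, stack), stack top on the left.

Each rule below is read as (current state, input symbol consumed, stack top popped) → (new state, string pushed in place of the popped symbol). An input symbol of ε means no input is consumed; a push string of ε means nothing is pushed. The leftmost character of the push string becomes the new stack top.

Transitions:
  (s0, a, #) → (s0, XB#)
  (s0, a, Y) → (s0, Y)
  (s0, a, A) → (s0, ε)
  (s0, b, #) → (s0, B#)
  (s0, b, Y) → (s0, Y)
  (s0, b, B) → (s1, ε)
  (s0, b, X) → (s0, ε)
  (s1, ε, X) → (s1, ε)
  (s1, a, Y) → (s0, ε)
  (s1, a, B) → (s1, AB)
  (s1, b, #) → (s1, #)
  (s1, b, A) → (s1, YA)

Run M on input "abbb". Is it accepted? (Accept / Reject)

(s0, abbb, #) ⊢ (s0, bbb, XB#) ⊢ (s0, bb, B#) ⊢ (s1, b, #) ⊢ (s1, ε, #)
All input consumed; state s1 ∈ F.

Accept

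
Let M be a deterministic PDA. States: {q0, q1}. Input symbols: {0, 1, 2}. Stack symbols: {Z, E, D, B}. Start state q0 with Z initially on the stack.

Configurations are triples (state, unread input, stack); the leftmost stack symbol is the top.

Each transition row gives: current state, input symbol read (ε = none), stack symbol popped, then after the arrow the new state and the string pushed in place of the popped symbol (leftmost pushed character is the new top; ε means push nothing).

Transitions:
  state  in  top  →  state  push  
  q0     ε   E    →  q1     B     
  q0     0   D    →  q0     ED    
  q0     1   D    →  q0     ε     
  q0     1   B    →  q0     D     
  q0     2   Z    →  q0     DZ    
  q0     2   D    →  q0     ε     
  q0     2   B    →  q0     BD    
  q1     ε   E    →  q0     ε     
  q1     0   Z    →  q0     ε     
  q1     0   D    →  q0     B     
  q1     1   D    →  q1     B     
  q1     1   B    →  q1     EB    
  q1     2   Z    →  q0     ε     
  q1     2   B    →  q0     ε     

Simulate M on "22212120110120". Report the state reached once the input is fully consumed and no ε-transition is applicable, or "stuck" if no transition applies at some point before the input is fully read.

stuck

(q0, 22212120110120, Z) ⊢ (q0, 2212120110120, DZ) ⊢ (q0, 212120110120, Z) ⊢ (q0, 12120110120, DZ) ⊢ (q0, 2120110120, Z) ⊢ (q0, 120110120, DZ) ⊢ (q0, 20110120, Z) ⊢ (q0, 0110120, DZ) ⊢ (q0, 110120, EDZ) ⊢ (q1, 110120, BDZ) ⊢ (q1, 10120, EBDZ) ⊢ (q0, 10120, BDZ) ⊢ (q0, 0120, DDZ) ⊢ (q0, 120, EDDZ) ⊢ (q1, 120, BDDZ) ⊢ (q1, 20, EBDDZ) ⊢ (q0, 20, BDDZ) ⊢ (q0, 0, BDDDZ)
No transition for (q0, 0, top B); M blocks with input 0 remaining.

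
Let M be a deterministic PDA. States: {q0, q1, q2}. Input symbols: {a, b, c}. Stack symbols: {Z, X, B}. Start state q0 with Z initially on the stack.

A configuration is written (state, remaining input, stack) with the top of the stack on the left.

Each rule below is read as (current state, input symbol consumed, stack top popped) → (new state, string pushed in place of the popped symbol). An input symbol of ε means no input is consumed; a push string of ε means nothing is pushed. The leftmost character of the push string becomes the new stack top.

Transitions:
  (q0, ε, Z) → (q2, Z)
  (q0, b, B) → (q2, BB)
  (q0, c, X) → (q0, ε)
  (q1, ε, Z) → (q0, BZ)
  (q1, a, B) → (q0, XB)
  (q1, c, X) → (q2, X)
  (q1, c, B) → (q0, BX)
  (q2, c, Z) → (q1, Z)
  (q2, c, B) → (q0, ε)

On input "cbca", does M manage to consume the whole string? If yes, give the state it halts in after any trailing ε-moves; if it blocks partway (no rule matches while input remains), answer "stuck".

(q0, cbca, Z)
  ε-move, top Z: go to q2, push Z → (q2, cbca, Z)
  read c, top Z: go to q1, push Z → (q1, bca, Z)
  ε-move, top Z: go to q0, push BZ → (q0, bca, BZ)
  read b, top B: go to q2, push BB → (q2, ca, BBZ)
  read c, top B: go to q0, push ε → (q0, a, BZ)
No transition for (q0, a, top B); M blocks with input a remaining.

stuck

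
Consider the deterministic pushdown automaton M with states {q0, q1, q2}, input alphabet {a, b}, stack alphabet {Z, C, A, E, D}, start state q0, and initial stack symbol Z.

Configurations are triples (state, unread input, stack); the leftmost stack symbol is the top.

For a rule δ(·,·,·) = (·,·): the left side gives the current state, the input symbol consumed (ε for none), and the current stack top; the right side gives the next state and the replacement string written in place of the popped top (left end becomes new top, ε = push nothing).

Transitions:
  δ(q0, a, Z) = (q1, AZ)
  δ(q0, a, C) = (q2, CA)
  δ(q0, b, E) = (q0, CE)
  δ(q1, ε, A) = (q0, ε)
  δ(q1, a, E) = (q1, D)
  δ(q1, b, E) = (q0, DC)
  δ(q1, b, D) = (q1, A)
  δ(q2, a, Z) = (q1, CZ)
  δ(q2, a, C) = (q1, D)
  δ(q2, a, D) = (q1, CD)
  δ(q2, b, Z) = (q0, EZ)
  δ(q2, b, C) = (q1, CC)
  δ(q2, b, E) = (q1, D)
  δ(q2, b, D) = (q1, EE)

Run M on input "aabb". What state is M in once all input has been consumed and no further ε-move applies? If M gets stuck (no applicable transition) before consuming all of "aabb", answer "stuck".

stuck

(q0, aabb, Z) ⊢ (q1, abb, AZ) ⊢ (q0, abb, Z) ⊢ (q1, bb, AZ) ⊢ (q0, bb, Z)
No transition for (q0, b, top Z); M blocks with input bb remaining.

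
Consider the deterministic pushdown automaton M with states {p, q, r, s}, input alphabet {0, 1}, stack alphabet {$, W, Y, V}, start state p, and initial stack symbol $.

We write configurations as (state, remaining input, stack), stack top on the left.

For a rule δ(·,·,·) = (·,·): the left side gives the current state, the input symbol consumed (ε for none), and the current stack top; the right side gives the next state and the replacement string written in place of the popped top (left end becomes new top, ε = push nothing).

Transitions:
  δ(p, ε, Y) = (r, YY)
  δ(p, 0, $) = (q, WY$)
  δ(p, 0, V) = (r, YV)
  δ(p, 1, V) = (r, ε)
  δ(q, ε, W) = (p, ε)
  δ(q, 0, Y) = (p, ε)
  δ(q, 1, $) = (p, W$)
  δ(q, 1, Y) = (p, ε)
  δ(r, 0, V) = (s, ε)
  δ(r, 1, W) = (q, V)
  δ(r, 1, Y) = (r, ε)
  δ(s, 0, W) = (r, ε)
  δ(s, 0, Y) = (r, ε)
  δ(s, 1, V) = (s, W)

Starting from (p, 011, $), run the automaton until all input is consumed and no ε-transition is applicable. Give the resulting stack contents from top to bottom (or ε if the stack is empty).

(p, 011, $) ⊢ (q, 11, WY$) ⊢ (p, 11, Y$) ⊢ (r, 11, YY$) ⊢ (r, 1, Y$) ⊢ (r, ε, $)
All input consumed in state r with stack $.

$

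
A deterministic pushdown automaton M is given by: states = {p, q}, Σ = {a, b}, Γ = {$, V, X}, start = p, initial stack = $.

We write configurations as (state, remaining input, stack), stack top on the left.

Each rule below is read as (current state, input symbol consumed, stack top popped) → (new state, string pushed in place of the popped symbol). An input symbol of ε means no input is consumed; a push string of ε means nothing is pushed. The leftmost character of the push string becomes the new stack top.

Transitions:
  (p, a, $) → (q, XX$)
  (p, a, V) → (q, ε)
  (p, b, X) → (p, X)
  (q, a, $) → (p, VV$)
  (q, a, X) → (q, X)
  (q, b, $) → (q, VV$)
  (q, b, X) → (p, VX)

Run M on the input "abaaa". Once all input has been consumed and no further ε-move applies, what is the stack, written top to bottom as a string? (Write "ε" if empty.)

XX$

(p, abaaa, $) ⊢ (q, baaa, XX$) ⊢ (p, aaa, VXX$) ⊢ (q, aa, XX$) ⊢ (q, a, XX$) ⊢ (q, ε, XX$)
All input consumed in state q with stack XX$.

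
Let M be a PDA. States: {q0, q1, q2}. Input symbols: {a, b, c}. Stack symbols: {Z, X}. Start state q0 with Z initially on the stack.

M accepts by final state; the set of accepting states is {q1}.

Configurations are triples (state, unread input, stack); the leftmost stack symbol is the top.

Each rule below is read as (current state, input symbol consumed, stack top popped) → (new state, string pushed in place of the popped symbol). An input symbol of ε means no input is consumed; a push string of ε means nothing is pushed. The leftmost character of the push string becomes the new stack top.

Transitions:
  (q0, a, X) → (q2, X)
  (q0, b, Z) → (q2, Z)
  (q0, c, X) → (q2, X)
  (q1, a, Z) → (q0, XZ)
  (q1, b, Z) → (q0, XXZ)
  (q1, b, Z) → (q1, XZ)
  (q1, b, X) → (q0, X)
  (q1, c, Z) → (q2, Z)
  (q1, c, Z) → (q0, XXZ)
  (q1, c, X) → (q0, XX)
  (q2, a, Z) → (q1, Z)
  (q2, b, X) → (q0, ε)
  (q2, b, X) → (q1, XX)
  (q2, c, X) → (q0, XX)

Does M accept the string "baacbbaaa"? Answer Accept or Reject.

Reject

No computation consumes all input and reaches a final state.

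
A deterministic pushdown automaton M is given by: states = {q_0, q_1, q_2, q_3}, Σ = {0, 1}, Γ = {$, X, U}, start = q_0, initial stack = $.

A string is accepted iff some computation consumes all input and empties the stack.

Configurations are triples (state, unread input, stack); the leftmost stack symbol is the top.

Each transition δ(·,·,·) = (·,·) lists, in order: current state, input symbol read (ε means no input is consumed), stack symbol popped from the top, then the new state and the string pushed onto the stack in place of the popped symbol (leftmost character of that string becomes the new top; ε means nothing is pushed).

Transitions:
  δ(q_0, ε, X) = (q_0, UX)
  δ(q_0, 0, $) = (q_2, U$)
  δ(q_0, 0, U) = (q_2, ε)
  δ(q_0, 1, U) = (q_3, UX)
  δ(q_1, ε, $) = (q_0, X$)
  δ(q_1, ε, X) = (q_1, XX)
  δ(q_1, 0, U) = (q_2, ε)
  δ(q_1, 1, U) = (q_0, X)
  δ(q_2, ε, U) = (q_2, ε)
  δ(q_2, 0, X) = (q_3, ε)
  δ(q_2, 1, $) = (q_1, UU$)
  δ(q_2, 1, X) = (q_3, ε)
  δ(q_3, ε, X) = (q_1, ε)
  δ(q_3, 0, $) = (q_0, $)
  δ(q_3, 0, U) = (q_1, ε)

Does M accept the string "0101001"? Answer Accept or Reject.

Reject

(q_0, 0101001, $)
  read 0, top $: go to q_2, push U$ → (q_2, 101001, U$)
  ε-move, top U: go to q_2, push ε → (q_2, 101001, $)
  read 1, top $: go to q_1, push UU$ → (q_1, 01001, UU$)
  read 0, top U: go to q_2, push ε → (q_2, 1001, U$)
  ε-move, top U: go to q_2, push ε → (q_2, 1001, $)
  read 1, top $: go to q_1, push UU$ → (q_1, 001, UU$)
  read 0, top U: go to q_2, push ε → (q_2, 01, U$)
  ε-move, top U: go to q_2, push ε → (q_2, 01, $)
No transition applies at (q_2, 01, $); input not fully consumed.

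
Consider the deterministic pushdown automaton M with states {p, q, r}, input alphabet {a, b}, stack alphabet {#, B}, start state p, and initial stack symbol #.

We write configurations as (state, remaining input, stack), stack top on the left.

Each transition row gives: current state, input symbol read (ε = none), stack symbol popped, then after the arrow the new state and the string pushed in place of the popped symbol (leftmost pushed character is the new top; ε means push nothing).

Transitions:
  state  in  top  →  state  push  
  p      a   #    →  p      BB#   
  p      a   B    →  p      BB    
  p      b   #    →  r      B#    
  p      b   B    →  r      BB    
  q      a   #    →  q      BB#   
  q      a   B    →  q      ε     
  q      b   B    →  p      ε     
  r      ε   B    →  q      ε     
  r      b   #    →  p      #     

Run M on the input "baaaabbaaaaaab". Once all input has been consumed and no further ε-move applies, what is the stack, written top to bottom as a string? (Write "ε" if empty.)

(p, baaaabbaaaaaab, #)
  read b, top #: go to r, push B# → (r, aaaabbaaaaaab, B#)
  ε-move, top B: go to q, push ε → (q, aaaabbaaaaaab, #)
  read a, top #: go to q, push BB# → (q, aaabbaaaaaab, BB#)
  read a, top B: go to q, push ε → (q, aabbaaaaaab, B#)
  read a, top B: go to q, push ε → (q, abbaaaaaab, #)
  read a, top #: go to q, push BB# → (q, bbaaaaaab, BB#)
  read b, top B: go to p, push ε → (p, baaaaaab, B#)
  read b, top B: go to r, push BB → (r, aaaaaab, BB#)
  ε-move, top B: go to q, push ε → (q, aaaaaab, B#)
  read a, top B: go to q, push ε → (q, aaaaab, #)
  read a, top #: go to q, push BB# → (q, aaaab, BB#)
  read a, top B: go to q, push ε → (q, aaab, B#)
  read a, top B: go to q, push ε → (q, aab, #)
  read a, top #: go to q, push BB# → (q, ab, BB#)
  read a, top B: go to q, push ε → (q, b, B#)
  read b, top B: go to p, push ε → (p, ε, #)
All input consumed in state p with stack #.

#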